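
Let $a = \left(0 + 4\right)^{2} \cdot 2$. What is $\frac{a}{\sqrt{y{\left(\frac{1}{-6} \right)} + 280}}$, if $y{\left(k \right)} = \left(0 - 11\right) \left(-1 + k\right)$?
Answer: $\frac{32 \sqrt{10542}}{1757} \approx 1.87$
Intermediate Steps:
$y{\left(k \right)} = 11 - 11 k$ ($y{\left(k \right)} = - 11 \left(-1 + k\right) = 11 - 11 k$)
$a = 32$ ($a = 4^{2} \cdot 2 = 16 \cdot 2 = 32$)
$\frac{a}{\sqrt{y{\left(\frac{1}{-6} \right)} + 280}} = \frac{32}{\sqrt{\left(11 - \frac{11}{-6}\right) + 280}} = \frac{32}{\sqrt{\left(11 - - \frac{11}{6}\right) + 280}} = \frac{32}{\sqrt{\left(11 + \frac{11}{6}\right) + 280}} = \frac{32}{\sqrt{\frac{77}{6} + 280}} = \frac{32}{\sqrt{\frac{1757}{6}}} = \frac{32}{\frac{1}{6} \sqrt{10542}} = 32 \frac{\sqrt{10542}}{1757} = \frac{32 \sqrt{10542}}{1757}$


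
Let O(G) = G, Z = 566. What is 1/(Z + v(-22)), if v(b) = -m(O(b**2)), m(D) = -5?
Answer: 1/571 ≈ 0.0017513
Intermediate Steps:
v(b) = 5 (v(b) = -1*(-5) = 5)
1/(Z + v(-22)) = 1/(566 + 5) = 1/571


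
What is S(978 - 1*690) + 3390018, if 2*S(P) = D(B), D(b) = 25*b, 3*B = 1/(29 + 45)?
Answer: 1505168017/444 ≈ 3.3900e+6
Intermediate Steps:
B = 1/222 (B = 1/(3*(29 + 45)) = (⅓)/74 = (⅓)*(1/74) = 1/222 ≈ 0.0045045)
S(P) = 25/444 (S(P) = (25*(1/222))/2 = (½)*(25/222) = 25/444)
S(978 - 1*690) + 3390018 = 25/444 + 3390018 = 1505168017/444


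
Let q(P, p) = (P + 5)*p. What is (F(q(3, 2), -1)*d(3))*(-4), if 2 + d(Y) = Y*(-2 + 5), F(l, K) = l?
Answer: -448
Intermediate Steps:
q(P, p) = p*(5 + P) (q(P, p) = (5 + P)*p = p*(5 + P))
d(Y) = -2 + 3*Y (d(Y) = -2 + Y*(-2 + 5) = -2 + Y*3 = -2 + 3*Y)
(F(q(3, 2), -1)*d(3))*(-4) = ((2*(5 + 3))*(-2 + 3*3))*(-4) = ((2*8)*(-2 + 9))*(-4) = (16*7)*(-4) = 112*(-4) = -448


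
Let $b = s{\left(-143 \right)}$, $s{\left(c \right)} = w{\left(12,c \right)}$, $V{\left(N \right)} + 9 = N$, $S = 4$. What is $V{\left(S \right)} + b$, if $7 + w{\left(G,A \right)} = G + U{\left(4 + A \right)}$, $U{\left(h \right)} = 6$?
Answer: $6$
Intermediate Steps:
$V{\left(N \right)} = -9 + N$
$w{\left(G,A \right)} = -1 + G$ ($w{\left(G,A \right)} = -7 + \left(G + 6\right) = -7 + \left(6 + G\right) = -1 + G$)
$s{\left(c \right)} = 11$ ($s{\left(c \right)} = -1 + 12 = 11$)
$b = 11$
$V{\left(S \right)} + b = \left(-9 + 4\right) + 11 = -5 + 11 = 6$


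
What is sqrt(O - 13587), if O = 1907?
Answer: 4*I*sqrt(730) ≈ 108.07*I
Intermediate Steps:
sqrt(O - 13587) = sqrt(1907 - 13587) = sqrt(-11680) = 4*I*sqrt(730)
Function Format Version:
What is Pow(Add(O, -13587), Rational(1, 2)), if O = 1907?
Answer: Mul(4, I, Pow(730, Rational(1, 2))) ≈ Mul(108.07, I)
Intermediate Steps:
Pow(Add(O, -13587), Rational(1, 2)) = Pow(Add(1907, -13587), Rational(1, 2)) = Pow(-11680, Rational(1, 2)) = Mul(4, I, Pow(730, Rational(1, 2)))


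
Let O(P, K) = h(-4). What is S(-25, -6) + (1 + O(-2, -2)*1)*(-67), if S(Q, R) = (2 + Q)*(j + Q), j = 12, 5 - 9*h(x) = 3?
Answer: 1954/9 ≈ 217.11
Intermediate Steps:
h(x) = 2/9 (h(x) = 5/9 - ⅑*3 = 5/9 - ⅓ = 2/9)
O(P, K) = 2/9
S(Q, R) = (2 + Q)*(12 + Q)
S(-25, -6) + (1 + O(-2, -2)*1)*(-67) = (24 + (-25)² + 14*(-25)) + (1 + (2/9)*1)*(-67) = (24 + 625 - 350) + (1 + 2/9)*(-67) = 299 + (11/9)*(-67) = 299 - 737/9 = 1954/9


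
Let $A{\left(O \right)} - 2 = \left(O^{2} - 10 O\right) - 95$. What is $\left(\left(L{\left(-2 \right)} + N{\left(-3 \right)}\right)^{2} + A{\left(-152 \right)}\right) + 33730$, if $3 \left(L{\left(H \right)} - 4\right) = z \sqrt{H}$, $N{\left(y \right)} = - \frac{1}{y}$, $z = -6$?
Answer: $\frac{524446}{9} - \frac{52 i \sqrt{2}}{3} \approx 58272.0 - 24.513 i$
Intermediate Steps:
$A{\left(O \right)} = -93 + O^{2} - 10 O$ ($A{\left(O \right)} = 2 - \left(95 - O^{2} + 10 O\right) = -93 + O^{2} - 10 O$)
$L{\left(H \right)} = 4 - 2 \sqrt{H}$ ($L{\left(H \right)} = 4 + \frac{\left(-6\right) \sqrt{H}}{3} = 4 - 2 \sqrt{H}$)
$\left(\left(L{\left(-2 \right)} + N{\left(-3 \right)}\right)^{2} + A{\left(-152 \right)}\right) + 33730 = \left(\left(\left(4 - 2 \sqrt{-2}\right) - \frac{1}{-3}\right)^{2} - \left(-1427 - 23104\right)\right) + 33730 = \left(\left(\left(4 - 2 i \sqrt{2}\right) - - \frac{1}{3}\right)^{2} + \left(-93 + 23104 + 1520\right)\right) + 33730 = \left(\left(\left(4 - 2 i \sqrt{2}\right) + \frac{1}{3}\right)^{2} + 24531\right) + 33730 = \left(\left(\frac{13}{3} - 2 i \sqrt{2}\right)^{2} + 24531\right) + 33730 = \left(24531 + \left(\frac{13}{3} - 2 i \sqrt{2}\right)^{2}\right) + 33730 = 58261 + \left(\frac{13}{3} - 2 i \sqrt{2}\right)^{2}$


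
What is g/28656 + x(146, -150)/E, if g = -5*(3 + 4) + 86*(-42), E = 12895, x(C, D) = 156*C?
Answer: 605640991/369519120 ≈ 1.6390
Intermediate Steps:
g = -3647 (g = -5*7 - 3612 = -35 - 3612 = -3647)
g/28656 + x(146, -150)/E = -3647/28656 + (156*146)/12895 = -3647*1/28656 + 22776*(1/12895) = -3647/28656 + 22776/12895 = 605640991/369519120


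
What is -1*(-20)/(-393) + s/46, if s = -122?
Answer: -24433/9039 ≈ -2.7031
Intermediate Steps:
-1*(-20)/(-393) + s/46 = -1*(-20)/(-393) - 122/46 = 20*(-1/393) - 122*1/46 = -20/393 - 61/23 = -24433/9039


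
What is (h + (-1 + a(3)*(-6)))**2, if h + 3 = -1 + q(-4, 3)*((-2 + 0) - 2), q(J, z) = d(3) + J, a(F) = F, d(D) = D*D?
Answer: 1849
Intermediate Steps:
d(D) = D**2
q(J, z) = 9 + J (q(J, z) = 3**2 + J = 9 + J)
h = -24 (h = -3 + (-1 + (9 - 4)*((-2 + 0) - 2)) = -3 + (-1 + 5*(-2 - 2)) = -3 + (-1 + 5*(-4)) = -3 + (-1 - 20) = -3 - 21 = -24)
(h + (-1 + a(3)*(-6)))**2 = (-24 + (-1 + 3*(-6)))**2 = (-24 + (-1 - 18))**2 = (-24 - 19)**2 = (-43)**2 = 1849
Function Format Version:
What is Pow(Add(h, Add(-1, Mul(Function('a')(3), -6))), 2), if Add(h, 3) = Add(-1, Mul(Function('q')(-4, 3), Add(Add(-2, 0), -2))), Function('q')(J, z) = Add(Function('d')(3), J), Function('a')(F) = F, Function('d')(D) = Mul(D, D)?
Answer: 1849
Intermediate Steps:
Function('d')(D) = Pow(D, 2)
Function('q')(J, z) = Add(9, J) (Function('q')(J, z) = Add(Pow(3, 2), J) = Add(9, J))
h = -24 (h = Add(-3, Add(-1, Mul(Add(9, -4), Add(Add(-2, 0), -2)))) = Add(-3, Add(-1, Mul(5, Add(-2, -2)))) = Add(-3, Add(-1, Mul(5, -4))) = Add(-3, Add(-1, -20)) = Add(-3, -21) = -24)
Pow(Add(h, Add(-1, Mul(Function('a')(3), -6))), 2) = Pow(Add(-24, Add(-1, Mul(3, -6))), 2) = Pow(Add(-24, Add(-1, -18)), 2) = Pow(Add(-24, -19), 2) = Pow(-43, 2) = 1849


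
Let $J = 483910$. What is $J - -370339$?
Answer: $854249$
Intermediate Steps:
$J - -370339 = 483910 - -370339 = 483910 + 370339 = 854249$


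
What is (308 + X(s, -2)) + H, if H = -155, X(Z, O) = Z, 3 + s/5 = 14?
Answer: 208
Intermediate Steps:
s = 55 (s = -15 + 5*14 = -15 + 70 = 55)
(308 + X(s, -2)) + H = (308 + 55) - 155 = 363 - 155 = 208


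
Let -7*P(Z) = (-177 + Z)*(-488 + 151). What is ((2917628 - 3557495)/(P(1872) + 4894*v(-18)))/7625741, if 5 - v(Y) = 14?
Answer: -1493023/668251309571 ≈ -2.2342e-6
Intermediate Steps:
v(Y) = -9 (v(Y) = 5 - 1*14 = 5 - 14 = -9)
P(Z) = -59649/7 + 337*Z/7 (P(Z) = -(-177 + Z)*(-488 + 151)/7 = -(-177 + Z)*(-337)/7 = -(59649 - 337*Z)/7 = -59649/7 + 337*Z/7)
((2917628 - 3557495)/(P(1872) + 4894*v(-18)))/7625741 = ((2917628 - 3557495)/((-59649/7 + (337/7)*1872) + 4894*(-9)))/7625741 = -639867/((-59649/7 + 630864/7) - 44046)*(1/7625741) = -639867/(571215/7 - 44046)*(1/7625741) = -639867/262893/7*(1/7625741) = -639867*7/262893*(1/7625741) = -1493023/87631*1/7625741 = -1493023/668251309571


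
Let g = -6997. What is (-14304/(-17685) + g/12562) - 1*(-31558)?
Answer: 2336982906721/74052990 ≈ 31558.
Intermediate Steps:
(-14304/(-17685) + g/12562) - 1*(-31558) = (-14304/(-17685) - 6997/12562) - 1*(-31558) = (-14304*(-1/17685) - 6997*1/12562) + 31558 = (4768/5895 - 6997/12562) + 31558 = 18648301/74052990 + 31558 = 2336982906721/74052990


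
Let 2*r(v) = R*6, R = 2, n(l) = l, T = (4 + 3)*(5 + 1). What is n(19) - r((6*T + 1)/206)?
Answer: 13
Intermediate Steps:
T = 42 (T = 7*6 = 42)
r(v) = 6 (r(v) = (2*6)/2 = (½)*12 = 6)
n(19) - r((6*T + 1)/206) = 19 - 1*6 = 19 - 6 = 13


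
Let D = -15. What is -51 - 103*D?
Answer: 1494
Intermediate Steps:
-51 - 103*D = -51 - 103*(-15) = -51 + 1545 = 1494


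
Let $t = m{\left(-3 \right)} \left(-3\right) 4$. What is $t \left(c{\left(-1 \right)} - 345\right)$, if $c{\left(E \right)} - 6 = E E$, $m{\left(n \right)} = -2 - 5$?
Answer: $-28392$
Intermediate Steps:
$m{\left(n \right)} = -7$ ($m{\left(n \right)} = -2 - 5 = -7$)
$t = 84$ ($t = \left(-7\right) \left(-3\right) 4 = 21 \cdot 4 = 84$)
$c{\left(E \right)} = 6 + E^{2}$ ($c{\left(E \right)} = 6 + E E = 6 + E^{2}$)
$t \left(c{\left(-1 \right)} - 345\right) = 84 \left(\left(6 + \left(-1\right)^{2}\right) - 345\right) = 84 \left(\left(6 + 1\right) - 345\right) = 84 \left(7 - 345\right) = 84 \left(-338\right) = -28392$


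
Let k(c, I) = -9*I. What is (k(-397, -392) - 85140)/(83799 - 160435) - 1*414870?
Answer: -7948473927/19159 ≈ -4.1487e+5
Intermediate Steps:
(k(-397, -392) - 85140)/(83799 - 160435) - 1*414870 = (-9*(-392) - 85140)/(83799 - 160435) - 1*414870 = (3528 - 85140)/(-76636) - 414870 = -81612*(-1/76636) - 414870 = 20403/19159 - 414870 = -7948473927/19159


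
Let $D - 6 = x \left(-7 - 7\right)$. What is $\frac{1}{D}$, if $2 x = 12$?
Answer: $- \frac{1}{78} \approx -0.012821$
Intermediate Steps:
$x = 6$ ($x = \frac{1}{2} \cdot 12 = 6$)
$D = -78$ ($D = 6 + 6 \left(-7 - 7\right) = 6 + 6 \left(-14\right) = 6 - 84 = -78$)
$\frac{1}{D} = \frac{1}{-78} = - \frac{1}{78}$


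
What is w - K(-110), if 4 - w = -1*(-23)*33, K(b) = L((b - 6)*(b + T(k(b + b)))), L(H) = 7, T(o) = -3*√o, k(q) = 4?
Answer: -762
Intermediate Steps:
K(b) = 7
w = -755 (w = 4 - (-1*(-23))*33 = 4 - 23*33 = 4 - 1*759 = 4 - 759 = -755)
w - K(-110) = -755 - 1*7 = -755 - 7 = -762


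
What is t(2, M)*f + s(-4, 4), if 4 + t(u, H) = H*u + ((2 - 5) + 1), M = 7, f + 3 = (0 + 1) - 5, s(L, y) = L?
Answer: -60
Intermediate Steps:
f = -7 (f = -3 + ((0 + 1) - 5) = -3 + (1 - 5) = -3 - 4 = -7)
t(u, H) = -6 + H*u (t(u, H) = -4 + (H*u + ((2 - 5) + 1)) = -4 + (H*u + (-3 + 1)) = -4 + (H*u - 2) = -4 + (-2 + H*u) = -6 + H*u)
t(2, M)*f + s(-4, 4) = (-6 + 7*2)*(-7) - 4 = (-6 + 14)*(-7) - 4 = 8*(-7) - 4 = -56 - 4 = -60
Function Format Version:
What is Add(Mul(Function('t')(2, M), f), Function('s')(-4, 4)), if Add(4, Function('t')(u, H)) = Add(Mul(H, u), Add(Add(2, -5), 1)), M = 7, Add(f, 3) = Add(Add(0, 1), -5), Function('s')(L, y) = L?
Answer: -60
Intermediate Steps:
f = -7 (f = Add(-3, Add(Add(0, 1), -5)) = Add(-3, Add(1, -5)) = Add(-3, -4) = -7)
Function('t')(u, H) = Add(-6, Mul(H, u)) (Function('t')(u, H) = Add(-4, Add(Mul(H, u), Add(Add(2, -5), 1))) = Add(-4, Add(Mul(H, u), Add(-3, 1))) = Add(-4, Add(Mul(H, u), -2)) = Add(-4, Add(-2, Mul(H, u))) = Add(-6, Mul(H, u)))
Add(Mul(Function('t')(2, M), f), Function('s')(-4, 4)) = Add(Mul(Add(-6, Mul(7, 2)), -7), -4) = Add(Mul(Add(-6, 14), -7), -4) = Add(Mul(8, -7), -4) = Add(-56, -4) = -60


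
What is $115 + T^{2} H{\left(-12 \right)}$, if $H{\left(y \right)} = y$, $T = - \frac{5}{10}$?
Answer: $112$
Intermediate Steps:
$T = - \frac{1}{2}$ ($T = \left(-5\right) \frac{1}{10} = - \frac{1}{2} \approx -0.5$)
$115 + T^{2} H{\left(-12 \right)} = 115 + \left(- \frac{1}{2}\right)^{2} \left(-12\right) = 115 + \frac{1}{4} \left(-12\right) = 115 - 3 = 112$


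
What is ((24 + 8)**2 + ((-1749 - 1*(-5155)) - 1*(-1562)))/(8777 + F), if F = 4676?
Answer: 5992/13453 ≈ 0.44540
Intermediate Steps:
((24 + 8)**2 + ((-1749 - 1*(-5155)) - 1*(-1562)))/(8777 + F) = ((24 + 8)**2 + ((-1749 - 1*(-5155)) - 1*(-1562)))/(8777 + 4676) = (32**2 + ((-1749 + 5155) + 1562))/13453 = (1024 + (3406 + 1562))*(1/13453) = (1024 + 4968)*(1/13453) = 5992*(1/13453) = 5992/13453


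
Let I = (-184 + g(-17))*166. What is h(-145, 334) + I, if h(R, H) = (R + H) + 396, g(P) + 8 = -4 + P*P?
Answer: 16023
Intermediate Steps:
g(P) = -12 + P**2 (g(P) = -8 + (-4 + P*P) = -8 + (-4 + P**2) = -12 + P**2)
h(R, H) = 396 + H + R (h(R, H) = (H + R) + 396 = 396 + H + R)
I = 15438 (I = (-184 + (-12 + (-17)**2))*166 = (-184 + (-12 + 289))*166 = (-184 + 277)*166 = 93*166 = 15438)
h(-145, 334) + I = (396 + 334 - 145) + 15438 = 585 + 15438 = 16023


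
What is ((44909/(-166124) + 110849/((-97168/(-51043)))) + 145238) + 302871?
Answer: 2043320820604461/4035484208 ≈ 5.0634e+5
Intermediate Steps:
((44909/(-166124) + 110849/((-97168/(-51043)))) + 145238) + 302871 = ((44909*(-1/166124) + 110849/((-97168*(-1/51043)))) + 145238) + 302871 = ((-44909/166124 + 110849/(97168/51043)) + 145238) + 302871 = ((-44909/166124 + 110849*(51043/97168)) + 145238) + 302871 = ((-44909/166124 + 5658065507/97168) + 145238) + 302871 = (234984027641789/4035484208 + 145238) + 302871 = 821089683043293/4035484208 + 302871 = 2043320820604461/4035484208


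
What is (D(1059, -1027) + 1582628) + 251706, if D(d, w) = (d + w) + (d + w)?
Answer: 1834398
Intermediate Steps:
D(d, w) = 2*d + 2*w
(D(1059, -1027) + 1582628) + 251706 = ((2*1059 + 2*(-1027)) + 1582628) + 251706 = ((2118 - 2054) + 1582628) + 251706 = (64 + 1582628) + 251706 = 1582692 + 251706 = 1834398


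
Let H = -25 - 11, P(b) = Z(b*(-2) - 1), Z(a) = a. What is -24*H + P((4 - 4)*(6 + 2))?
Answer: 863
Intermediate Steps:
P(b) = -1 - 2*b (P(b) = b*(-2) - 1 = -2*b - 1 = -1 - 2*b)
H = -36
-24*H + P((4 - 4)*(6 + 2)) = -24*(-36) + (-1 - 2*(4 - 4)*(6 + 2)) = 864 + (-1 - 0*8) = 864 + (-1 - 2*0) = 864 + (-1 + 0) = 864 - 1 = 863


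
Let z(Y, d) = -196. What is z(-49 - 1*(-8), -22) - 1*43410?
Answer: -43606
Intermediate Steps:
z(-49 - 1*(-8), -22) - 1*43410 = -196 - 1*43410 = -196 - 43410 = -43606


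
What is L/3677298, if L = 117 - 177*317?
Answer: -9332/612883 ≈ -0.015226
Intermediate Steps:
L = -55992 (L = 117 - 56109 = -55992)
L/3677298 = -55992/3677298 = -55992*1/3677298 = -9332/612883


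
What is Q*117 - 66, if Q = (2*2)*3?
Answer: 1338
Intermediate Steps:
Q = 12 (Q = 4*3 = 12)
Q*117 - 66 = 12*117 - 66 = 1404 - 66 = 1338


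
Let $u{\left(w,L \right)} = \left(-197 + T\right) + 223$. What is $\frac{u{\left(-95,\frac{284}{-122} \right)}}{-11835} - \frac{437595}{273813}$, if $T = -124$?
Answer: $- \frac{1717367717}{1080192285} \approx -1.5899$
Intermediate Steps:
$u{\left(w,L \right)} = -98$ ($u{\left(w,L \right)} = \left(-197 - 124\right) + 223 = -321 + 223 = -98$)
$\frac{u{\left(-95,\frac{284}{-122} \right)}}{-11835} - \frac{437595}{273813} = - \frac{98}{-11835} - \frac{437595}{273813} = \left(-98\right) \left(- \frac{1}{11835}\right) - \frac{145865}{91271} = \frac{98}{11835} - \frac{145865}{91271} = - \frac{1717367717}{1080192285}$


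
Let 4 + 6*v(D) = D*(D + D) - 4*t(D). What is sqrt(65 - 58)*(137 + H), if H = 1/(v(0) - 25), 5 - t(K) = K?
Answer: 3972*sqrt(7)/29 ≈ 362.38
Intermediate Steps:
t(K) = 5 - K
v(D) = -4 + D**2/3 + 2*D/3 (v(D) = -2/3 + (D*(D + D) - 4*(5 - D))/6 = -2/3 + (D*(2*D) + (-20 + 4*D))/6 = -2/3 + (2*D**2 + (-20 + 4*D))/6 = -2/3 + (-20 + 2*D**2 + 4*D)/6 = -2/3 + (-10/3 + D**2/3 + 2*D/3) = -4 + D**2/3 + 2*D/3)
H = -1/29 (H = 1/((-4 + (1/3)*0**2 + (2/3)*0) - 25) = 1/((-4 + (1/3)*0 + 0) - 25) = 1/((-4 + 0 + 0) - 25) = 1/(-4 - 25) = 1/(-29) = -1/29 ≈ -0.034483)
sqrt(65 - 58)*(137 + H) = sqrt(65 - 58)*(137 - 1/29) = sqrt(7)*(3972/29) = 3972*sqrt(7)/29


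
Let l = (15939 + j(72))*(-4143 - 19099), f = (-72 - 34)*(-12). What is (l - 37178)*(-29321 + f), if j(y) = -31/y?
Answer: 374098789505525/36 ≈ 1.0392e+13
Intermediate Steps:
f = 1272 (f = -106*(-12) = 1272)
l = -13335992317/36 (l = (15939 - 31/72)*(-4143 - 19099) = (15939 - 31*1/72)*(-23242) = (15939 - 31/72)*(-23242) = (1147577/72)*(-23242) = -13335992317/36 ≈ -3.7044e+8)
(l - 37178)*(-29321 + f) = (-13335992317/36 - 37178)*(-29321 + 1272) = -13337330725/36*(-28049) = 374098789505525/36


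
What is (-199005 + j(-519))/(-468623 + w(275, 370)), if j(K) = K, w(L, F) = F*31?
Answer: 199524/457153 ≈ 0.43645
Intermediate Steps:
w(L, F) = 31*F
(-199005 + j(-519))/(-468623 + w(275, 370)) = (-199005 - 519)/(-468623 + 31*370) = -199524/(-468623 + 11470) = -199524/(-457153) = -199524*(-1/457153) = 199524/457153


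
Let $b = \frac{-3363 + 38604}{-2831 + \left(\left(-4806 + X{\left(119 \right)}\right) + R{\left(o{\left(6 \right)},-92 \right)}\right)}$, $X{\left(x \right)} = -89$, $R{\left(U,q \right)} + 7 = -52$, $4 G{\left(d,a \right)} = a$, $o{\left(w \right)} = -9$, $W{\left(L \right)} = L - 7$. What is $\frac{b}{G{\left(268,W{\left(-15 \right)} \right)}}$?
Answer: $\frac{23494}{28545} \approx 0.82305$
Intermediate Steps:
$W{\left(L \right)} = -7 + L$
$G{\left(d,a \right)} = \frac{a}{4}$
$R{\left(U,q \right)} = -59$ ($R{\left(U,q \right)} = -7 - 52 = -59$)
$b = - \frac{11747}{2595}$ ($b = \frac{-3363 + 38604}{-2831 - 4954} = \frac{35241}{-2831 - 4954} = \frac{35241}{-7785} = 35241 \left(- \frac{1}{7785}\right) = - \frac{11747}{2595} \approx -4.5268$)
$\frac{b}{G{\left(268,W{\left(-15 \right)} \right)}} = - \frac{11747}{2595 \frac{-7 - 15}{4}} = - \frac{11747}{2595 \cdot \frac{1}{4} \left(-22\right)} = - \frac{11747}{2595 \left(- \frac{11}{2}\right)} = \left(- \frac{11747}{2595}\right) \left(- \frac{2}{11}\right) = \frac{23494}{28545}$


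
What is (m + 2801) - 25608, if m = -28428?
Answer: -51235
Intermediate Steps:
(m + 2801) - 25608 = (-28428 + 2801) - 25608 = -25627 - 25608 = -51235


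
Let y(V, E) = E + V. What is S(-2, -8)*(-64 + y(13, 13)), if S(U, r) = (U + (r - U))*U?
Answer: -608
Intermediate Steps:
S(U, r) = U*r (S(U, r) = r*U = U*r)
S(-2, -8)*(-64 + y(13, 13)) = (-2*(-8))*(-64 + (13 + 13)) = 16*(-64 + 26) = 16*(-38) = -608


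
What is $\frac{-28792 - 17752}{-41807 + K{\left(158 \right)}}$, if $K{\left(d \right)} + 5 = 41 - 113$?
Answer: $\frac{11636}{10471} \approx 1.1113$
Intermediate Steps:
$K{\left(d \right)} = -77$ ($K{\left(d \right)} = -5 + \left(41 - 113\right) = -5 - 72 = -77$)
$\frac{-28792 - 17752}{-41807 + K{\left(158 \right)}} = \frac{-28792 - 17752}{-41807 - 77} = - \frac{46544}{-41884} = \left(-46544\right) \left(- \frac{1}{41884}\right) = \frac{11636}{10471}$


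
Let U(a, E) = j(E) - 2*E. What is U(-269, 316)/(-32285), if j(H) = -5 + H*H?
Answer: -99219/32285 ≈ -3.0732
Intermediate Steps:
j(H) = -5 + H²
U(a, E) = -5 + E² - 2*E (U(a, E) = (-5 + E²) - 2*E = -5 + E² - 2*E)
U(-269, 316)/(-32285) = (-5 + 316² - 2*316)/(-32285) = (-5 + 99856 - 632)*(-1/32285) = 99219*(-1/32285) = -99219/32285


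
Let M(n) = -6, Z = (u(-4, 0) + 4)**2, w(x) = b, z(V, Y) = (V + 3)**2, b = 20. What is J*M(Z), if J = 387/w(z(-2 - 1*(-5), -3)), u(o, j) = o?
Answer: -1161/10 ≈ -116.10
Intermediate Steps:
z(V, Y) = (3 + V)**2
w(x) = 20
Z = 0 (Z = (-4 + 4)**2 = 0**2 = 0)
J = 387/20 ≈ 19.350
J*M(Z) = (387/20)*(-6) = -1161/10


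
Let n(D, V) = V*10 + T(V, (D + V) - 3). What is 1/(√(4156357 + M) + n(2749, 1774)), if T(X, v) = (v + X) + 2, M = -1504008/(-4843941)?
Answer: 38809655292/926117824736197 - √10835976527037327805/926117824736197 ≈ 3.8351e-5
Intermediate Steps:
M = 501336/1614647 (M = -1504008*(-1/4843941) = 501336/1614647 ≈ 0.31049)
T(X, v) = 2 + X + v (T(X, v) = (X + v) + 2 = 2 + X + v)
n(D, V) = -1 + D + 12*V (n(D, V) = V*10 + (2 + V + ((D + V) - 3)) = 10*V + (2 + V + (-3 + D + V)) = 10*V + (-1 + D + 2*V) = -1 + D + 12*V)
1/(√(4156357 + M) + n(2749, 1774)) = 1/(√(4156357 + 501336/1614647) + (-1 + 2749 + 12*1774)) = 1/(√(6711049862315/1614647) + (-1 + 2749 + 21288)) = 1/(√10835976527037327805/1614647 + 24036) = 1/(24036 + √10835976527037327805/1614647)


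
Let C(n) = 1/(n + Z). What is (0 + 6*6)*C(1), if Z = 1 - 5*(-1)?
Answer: 36/7 ≈ 5.1429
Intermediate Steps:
Z = 6 (Z = 1 + 5 = 6)
C(n) = 1/(6 + n) (C(n) = 1/(n + 6) = 1/(6 + n))
(0 + 6*6)*C(1) = (0 + 6*6)/(6 + 1) = (0 + 36)/7 = 36*(⅐) = 36/7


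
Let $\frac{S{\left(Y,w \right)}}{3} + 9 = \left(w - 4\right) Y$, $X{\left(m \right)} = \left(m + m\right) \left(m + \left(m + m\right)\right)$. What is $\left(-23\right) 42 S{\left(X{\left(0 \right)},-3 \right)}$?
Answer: $26082$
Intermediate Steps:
$X{\left(m \right)} = 6 m^{2}$ ($X{\left(m \right)} = 2 m \left(m + 2 m\right) = 2 m 3 m = 6 m^{2}$)
$S{\left(Y,w \right)} = -27 + 3 Y \left(-4 + w\right)$ ($S{\left(Y,w \right)} = -27 + 3 \left(w - 4\right) Y = -27 + 3 \left(-4 + w\right) Y = -27 + 3 Y \left(-4 + w\right)$)
$\left(-23\right) 42 S{\left(X{\left(0 \right)},-3 \right)} = \left(-23\right) 42 \left(-27 - 12 \cdot 6 \cdot 0^{2} + 3 \cdot 6 \cdot 0^{2} \left(-3\right)\right) = - 966 \left(-27 - 12 \cdot 6 \cdot 0 + 3 \cdot 6 \cdot 0 \left(-3\right)\right) = - 966 \left(-27 - 0 + 3 \cdot 0 \left(-3\right)\right) = - 966 \left(-27 + 0 + 0\right) = \left(-966\right) \left(-27\right) = 26082$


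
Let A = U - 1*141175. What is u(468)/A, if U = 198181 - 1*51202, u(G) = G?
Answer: 117/1451 ≈ 0.080634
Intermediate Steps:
U = 146979 (U = 198181 - 51202 = 146979)
A = 5804 (A = 146979 - 1*141175 = 146979 - 141175 = 5804)
u(468)/A = 468/5804 = 468*(1/5804) = 117/1451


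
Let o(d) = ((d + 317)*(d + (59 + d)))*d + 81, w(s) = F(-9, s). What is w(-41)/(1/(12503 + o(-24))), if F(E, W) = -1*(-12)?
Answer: -777216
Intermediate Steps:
F(E, W) = 12
w(s) = 12
o(d) = 81 + d*(59 + 2*d)*(317 + d) (o(d) = ((317 + d)*(59 + 2*d))*d + 81 = ((59 + 2*d)*(317 + d))*d + 81 = d*(59 + 2*d)*(317 + d) + 81 = 81 + d*(59 + 2*d)*(317 + d))
w(-41)/(1/(12503 + o(-24))) = 12/(1/(12503 + (81 + 2*(-24)³ + 693*(-24)² + 18703*(-24)))) = 12/(1/(12503 + (81 + 2*(-13824) + 693*576 - 448872))) = 12/(1/(12503 + (81 - 27648 + 399168 - 448872))) = 12/(1/(12503 - 77271)) = 12/(1/(-64768)) = 12/(-1/64768) = 12*(-64768) = -777216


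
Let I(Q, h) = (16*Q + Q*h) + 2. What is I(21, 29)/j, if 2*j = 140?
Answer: 947/70 ≈ 13.529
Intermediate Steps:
j = 70 (j = (½)*140 = 70)
I(Q, h) = 2 + 16*Q + Q*h
I(21, 29)/j = (2 + 16*21 + 21*29)/70 = (2 + 336 + 609)*(1/70) = 947*(1/70) = 947/70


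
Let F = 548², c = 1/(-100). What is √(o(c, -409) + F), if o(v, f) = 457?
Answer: √300761 ≈ 548.42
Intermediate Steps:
c = -1/100 ≈ -0.010000
F = 300304
√(o(c, -409) + F) = √(457 + 300304) = √300761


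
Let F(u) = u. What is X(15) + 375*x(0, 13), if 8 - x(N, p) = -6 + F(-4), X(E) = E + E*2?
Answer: 6795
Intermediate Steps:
X(E) = 3*E (X(E) = E + 2*E = 3*E)
x(N, p) = 18 (x(N, p) = 8 - (-6 - 4) = 8 - 1*(-10) = 8 + 10 = 18)
X(15) + 375*x(0, 13) = 3*15 + 375*18 = 45 + 6750 = 6795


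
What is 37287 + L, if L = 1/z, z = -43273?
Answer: 1613520350/43273 ≈ 37287.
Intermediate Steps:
L = -1/43273 (L = 1/(-43273) = -1/43273 ≈ -2.3109e-5)
37287 + L = 37287 - 1/43273 = 1613520350/43273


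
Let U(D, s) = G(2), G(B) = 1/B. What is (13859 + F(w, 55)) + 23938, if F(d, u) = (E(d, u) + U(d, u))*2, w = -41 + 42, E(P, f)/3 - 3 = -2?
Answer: 37804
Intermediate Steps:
E(P, f) = 3 (E(P, f) = 9 + 3*(-2) = 9 - 6 = 3)
U(D, s) = ½ (U(D, s) = 1/2 = ½)
w = 1
F(d, u) = 7 (F(d, u) = (3 + ½)*2 = (7/2)*2 = 7)
(13859 + F(w, 55)) + 23938 = (13859 + 7) + 23938 = 13866 + 23938 = 37804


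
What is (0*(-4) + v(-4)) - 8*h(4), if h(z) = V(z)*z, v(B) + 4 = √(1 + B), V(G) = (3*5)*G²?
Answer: -7684 + I*√3 ≈ -7684.0 + 1.732*I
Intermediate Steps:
V(G) = 15*G²
v(B) = -4 + √(1 + B)
h(z) = 15*z³ (h(z) = (15*z²)*z = 15*z³)
(0*(-4) + v(-4)) - 8*h(4) = (0*(-4) + (-4 + √(1 - 4))) - 120*4³ = (0 + (-4 + √(-3))) - 120*64 = (0 + (-4 + I*√3)) - 8*960 = (-4 + I*√3) - 7680 = -7684 + I*√3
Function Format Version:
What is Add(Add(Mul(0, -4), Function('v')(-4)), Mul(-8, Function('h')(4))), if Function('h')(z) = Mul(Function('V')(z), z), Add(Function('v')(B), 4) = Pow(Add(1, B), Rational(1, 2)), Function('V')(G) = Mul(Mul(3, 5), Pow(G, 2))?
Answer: Add(-7684, Mul(I, Pow(3, Rational(1, 2)))) ≈ Add(-7684.0, Mul(1.7320, I))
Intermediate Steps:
Function('V')(G) = Mul(15, Pow(G, 2))
Function('v')(B) = Add(-4, Pow(Add(1, B), Rational(1, 2)))
Function('h')(z) = Mul(15, Pow(z, 3)) (Function('h')(z) = Mul(Mul(15, Pow(z, 2)), z) = Mul(15, Pow(z, 3)))
Add(Add(Mul(0, -4), Function('v')(-4)), Mul(-8, Function('h')(4))) = Add(Add(Mul(0, -4), Add(-4, Pow(Add(1, -4), Rational(1, 2)))), Mul(-8, Mul(15, Pow(4, 3)))) = Add(Add(0, Add(-4, Pow(-3, Rational(1, 2)))), Mul(-8, Mul(15, 64))) = Add(Add(0, Add(-4, Mul(I, Pow(3, Rational(1, 2))))), Mul(-8, 960)) = Add(Add(-4, Mul(I, Pow(3, Rational(1, 2)))), -7680) = Add(-7684, Mul(I, Pow(3, Rational(1, 2))))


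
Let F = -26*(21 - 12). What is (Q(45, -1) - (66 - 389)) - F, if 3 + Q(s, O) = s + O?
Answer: 598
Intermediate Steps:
F = -234 (F = -26*9 = -234)
Q(s, O) = -3 + O + s (Q(s, O) = -3 + (s + O) = -3 + (O + s) = -3 + O + s)
(Q(45, -1) - (66 - 389)) - F = ((-3 - 1 + 45) - (66 - 389)) - 1*(-234) = (41 - 1*(-323)) + 234 = (41 + 323) + 234 = 364 + 234 = 598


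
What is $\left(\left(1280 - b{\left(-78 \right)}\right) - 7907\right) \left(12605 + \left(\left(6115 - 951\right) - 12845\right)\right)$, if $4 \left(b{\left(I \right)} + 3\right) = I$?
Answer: $-32520558$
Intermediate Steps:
$b{\left(I \right)} = -3 + \frac{I}{4}$
$\left(\left(1280 - b{\left(-78 \right)}\right) - 7907\right) \left(12605 + \left(\left(6115 - 951\right) - 12845\right)\right) = \left(\left(1280 - \left(-3 + \frac{1}{4} \left(-78\right)\right)\right) - 7907\right) \left(12605 + \left(\left(6115 - 951\right) - 12845\right)\right) = \left(\left(1280 - \left(-3 - \frac{39}{2}\right)\right) - 7907\right) \left(12605 + \left(5164 - 12845\right)\right) = \left(\left(1280 - - \frac{45}{2}\right) - 7907\right) \left(12605 - 7681\right) = \left(\left(1280 + \frac{45}{2}\right) - 7907\right) 4924 = \left(\frac{2605}{2} - 7907\right) 4924 = \left(- \frac{13209}{2}\right) 4924 = -32520558$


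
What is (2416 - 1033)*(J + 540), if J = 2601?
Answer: 4344003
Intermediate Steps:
(2416 - 1033)*(J + 540) = (2416 - 1033)*(2601 + 540) = 1383*3141 = 4344003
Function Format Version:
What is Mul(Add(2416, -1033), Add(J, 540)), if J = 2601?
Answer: 4344003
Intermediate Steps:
Mul(Add(2416, -1033), Add(J, 540)) = Mul(Add(2416, -1033), Add(2601, 540)) = Mul(1383, 3141) = 4344003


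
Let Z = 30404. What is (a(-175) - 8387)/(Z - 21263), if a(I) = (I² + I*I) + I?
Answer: 52688/9141 ≈ 5.7639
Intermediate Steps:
a(I) = I + 2*I² (a(I) = (I² + I²) + I = 2*I² + I = I + 2*I²)
(a(-175) - 8387)/(Z - 21263) = (-175*(1 + 2*(-175)) - 8387)/(30404 - 21263) = (-175*(1 - 350) - 8387)/9141 = (-175*(-349) - 8387)*(1/9141) = (61075 - 8387)*(1/9141) = 52688*(1/9141) = 52688/9141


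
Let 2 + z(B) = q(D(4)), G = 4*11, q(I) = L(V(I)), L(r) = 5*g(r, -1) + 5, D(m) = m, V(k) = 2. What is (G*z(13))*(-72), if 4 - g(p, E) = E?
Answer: -88704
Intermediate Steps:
g(p, E) = 4 - E
L(r) = 30 (L(r) = 5*(4 - 1*(-1)) + 5 = 5*(4 + 1) + 5 = 5*5 + 5 = 25 + 5 = 30)
q(I) = 30
G = 44
z(B) = 28 (z(B) = -2 + 30 = 28)
(G*z(13))*(-72) = (44*28)*(-72) = 1232*(-72) = -88704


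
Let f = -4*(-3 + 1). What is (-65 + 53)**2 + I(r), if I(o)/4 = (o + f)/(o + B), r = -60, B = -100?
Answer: 1453/10 ≈ 145.30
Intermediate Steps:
f = 8 (f = -4*(-2) = 8)
I(o) = 4*(8 + o)/(-100 + o) (I(o) = 4*((o + 8)/(o - 100)) = 4*((8 + o)/(-100 + o)) = 4*(8 + o)/(-100 + o))
(-65 + 53)**2 + I(r) = (-65 + 53)**2 + 4*(8 - 60)/(-100 - 60) = (-12)**2 + 4*(-52)/(-160) = 144 + 4*(-1/160)*(-52) = 144 + 13/10 = 1453/10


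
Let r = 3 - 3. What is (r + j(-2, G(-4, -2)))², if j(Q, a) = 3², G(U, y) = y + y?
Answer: 81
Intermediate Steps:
G(U, y) = 2*y
j(Q, a) = 9
r = 0
(r + j(-2, G(-4, -2)))² = (0 + 9)² = 9² = 81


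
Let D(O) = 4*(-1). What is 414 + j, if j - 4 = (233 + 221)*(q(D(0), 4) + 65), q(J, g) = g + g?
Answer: 33560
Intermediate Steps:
D(O) = -4
q(J, g) = 2*g
j = 33146 (j = 4 + (233 + 221)*(2*4 + 65) = 4 + 454*(8 + 65) = 4 + 454*73 = 4 + 33142 = 33146)
414 + j = 414 + 33146 = 33560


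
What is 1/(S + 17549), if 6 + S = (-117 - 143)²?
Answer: 1/85143 ≈ 1.1745e-5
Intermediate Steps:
S = 67594 (S = -6 + (-117 - 143)² = -6 + (-260)² = -6 + 67600 = 67594)
1/(S + 17549) = 1/(67594 + 17549) = 1/85143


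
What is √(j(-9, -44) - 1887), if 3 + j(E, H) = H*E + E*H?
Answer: 3*I*√122 ≈ 33.136*I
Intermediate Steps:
j(E, H) = -3 + 2*E*H (j(E, H) = -3 + (H*E + E*H) = -3 + (E*H + E*H) = -3 + 2*E*H)
√(j(-9, -44) - 1887) = √((-3 + 2*(-9)*(-44)) - 1887) = √((-3 + 792) - 1887) = √(789 - 1887) = √(-1098) = 3*I*√122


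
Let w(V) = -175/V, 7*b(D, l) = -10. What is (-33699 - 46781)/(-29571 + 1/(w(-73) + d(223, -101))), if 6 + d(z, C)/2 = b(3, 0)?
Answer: 128104040/47069767 ≈ 2.7216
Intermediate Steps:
b(D, l) = -10/7 (b(D, l) = (1/7)*(-10) = -10/7)
d(z, C) = -104/7 (d(z, C) = -12 + 2*(-10/7) = -12 - 20/7 = -104/7)
(-33699 - 46781)/(-29571 + 1/(w(-73) + d(223, -101))) = (-33699 - 46781)/(-29571 + 1/(-175/(-73) - 104/7)) = -80480/(-29571 + 1/(-175*(-1/73) - 104/7)) = -80480/(-29571 + 1/(175/73 - 104/7)) = -80480/(-29571 + 1/(-6367/511)) = -80480/(-29571 - 511/6367) = -80480/(-188279068/6367) = -80480*(-6367/188279068) = 128104040/47069767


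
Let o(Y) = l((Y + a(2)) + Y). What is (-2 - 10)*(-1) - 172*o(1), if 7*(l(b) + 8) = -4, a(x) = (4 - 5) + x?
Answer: 10404/7 ≈ 1486.3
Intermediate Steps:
a(x) = -1 + x
l(b) = -60/7 (l(b) = -8 + (⅐)*(-4) = -8 - 4/7 = -60/7)
o(Y) = -60/7
(-2 - 10)*(-1) - 172*o(1) = (-2 - 10)*(-1) - 172*(-60/7) = -12*(-1) + 10320/7 = 12 + 10320/7 = 10404/7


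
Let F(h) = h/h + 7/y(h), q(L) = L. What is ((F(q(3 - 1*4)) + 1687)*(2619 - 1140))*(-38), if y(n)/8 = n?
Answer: -379279197/4 ≈ -9.4820e+7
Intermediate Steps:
y(n) = 8*n
F(h) = 1 + 7/(8*h) (F(h) = h/h + 7/((8*h)) = 1 + 7*(1/(8*h)) = 1 + 7/(8*h))
((F(q(3 - 1*4)) + 1687)*(2619 - 1140))*(-38) = (((7/8 + (3 - 1*4))/(3 - 1*4) + 1687)*(2619 - 1140))*(-38) = (((7/8 + (3 - 4))/(3 - 4) + 1687)*1479)*(-38) = (((7/8 - 1)/(-1) + 1687)*1479)*(-38) = ((-1*(-1/8) + 1687)*1479)*(-38) = ((1/8 + 1687)*1479)*(-38) = ((13497/8)*1479)*(-38) = (19962063/8)*(-38) = -379279197/4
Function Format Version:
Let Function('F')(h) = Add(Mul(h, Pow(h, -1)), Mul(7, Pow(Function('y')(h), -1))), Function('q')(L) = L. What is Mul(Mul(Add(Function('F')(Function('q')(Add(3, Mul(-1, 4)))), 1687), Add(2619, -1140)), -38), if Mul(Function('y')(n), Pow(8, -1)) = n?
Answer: Rational(-379279197, 4) ≈ -9.4820e+7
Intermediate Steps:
Function('y')(n) = Mul(8, n)
Function('F')(h) = Add(1, Mul(Rational(7, 8), Pow(h, -1))) (Function('F')(h) = Add(Mul(h, Pow(h, -1)), Mul(7, Pow(Mul(8, h), -1))) = Add(1, Mul(7, Mul(Rational(1, 8), Pow(h, -1)))) = Add(1, Mul(Rational(7, 8), Pow(h, -1))))
Mul(Mul(Add(Function('F')(Function('q')(Add(3, Mul(-1, 4)))), 1687), Add(2619, -1140)), -38) = Mul(Mul(Add(Mul(Pow(Add(3, Mul(-1, 4)), -1), Add(Rational(7, 8), Add(3, Mul(-1, 4)))), 1687), Add(2619, -1140)), -38) = Mul(Mul(Add(Mul(Pow(Add(3, -4), -1), Add(Rational(7, 8), Add(3, -4))), 1687), 1479), -38) = Mul(Mul(Add(Mul(Pow(-1, -1), Add(Rational(7, 8), -1)), 1687), 1479), -38) = Mul(Mul(Add(Mul(-1, Rational(-1, 8)), 1687), 1479), -38) = Mul(Mul(Add(Rational(1, 8), 1687), 1479), -38) = Mul(Mul(Rational(13497, 8), 1479), -38) = Mul(Rational(19962063, 8), -38) = Rational(-379279197, 4)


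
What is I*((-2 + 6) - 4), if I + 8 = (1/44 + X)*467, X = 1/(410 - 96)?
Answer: 0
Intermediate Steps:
X = 1/314 ≈ 0.0031847
I = 28329/6908 (I = -8 + (1/44 + 1/314)*467 = -8 + (179/6908)*467 = -8 + 83593/6908 = 28329/6908 ≈ 4.1009)
I*((-2 + 6) - 4) = 28329*((-2 + 6) - 4)/6908 = 28329*(4 - 4)/6908 = (28329/6908)*0 = 0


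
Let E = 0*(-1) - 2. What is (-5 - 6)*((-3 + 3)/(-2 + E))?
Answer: 0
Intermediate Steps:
E = -2 (E = 0 - 2 = -2)
(-5 - 6)*((-3 + 3)/(-2 + E)) = (-5 - 6)*((-3 + 3)/(-2 - 2)) = -0/(-4) = -0*(-1)/4 = -11*0 = 0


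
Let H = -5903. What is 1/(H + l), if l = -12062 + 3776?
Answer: -1/14189 ≈ -7.0477e-5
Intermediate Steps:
l = -8286
1/(H + l) = 1/(-5903 - 8286) = 1/(-14189) = -1/14189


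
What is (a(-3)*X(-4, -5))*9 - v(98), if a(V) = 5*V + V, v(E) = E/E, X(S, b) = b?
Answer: 809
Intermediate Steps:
v(E) = 1
a(V) = 6*V
(a(-3)*X(-4, -5))*9 - v(98) = ((6*(-3))*(-5))*9 - 1*1 = -18*(-5)*9 - 1 = 90*9 - 1 = 810 - 1 = 809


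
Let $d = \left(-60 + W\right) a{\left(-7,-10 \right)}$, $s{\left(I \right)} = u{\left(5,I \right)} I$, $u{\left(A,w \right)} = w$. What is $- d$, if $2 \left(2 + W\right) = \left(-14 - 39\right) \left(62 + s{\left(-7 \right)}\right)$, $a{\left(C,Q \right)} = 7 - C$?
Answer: $42049$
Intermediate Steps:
$s{\left(I \right)} = I^{2}$ ($s{\left(I \right)} = I I = I^{2}$)
$W = - \frac{5887}{2}$ ($W = -2 + \frac{\left(-14 - 39\right) \left(62 + \left(-7\right)^{2}\right)}{2} = -2 + \frac{\left(-53\right) \left(62 + 49\right)}{2} = -2 + \frac{\left(-53\right) 111}{2} = -2 + \frac{1}{2} \left(-5883\right) = -2 - \frac{5883}{2} = - \frac{5887}{2} \approx -2943.5$)
$d = -42049$ ($d = \left(-60 - \frac{5887}{2}\right) \left(7 - -7\right) = - \frac{6007 \left(7 + 7\right)}{2} = \left(- \frac{6007}{2}\right) 14 = -42049$)
$- d = \left(-1\right) \left(-42049\right) = 42049$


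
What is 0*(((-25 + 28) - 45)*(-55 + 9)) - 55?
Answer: -55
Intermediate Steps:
0*(((-25 + 28) - 45)*(-55 + 9)) - 55 = 0*((3 - 45)*(-46)) - 55 = 0*(-42*(-46)) - 55 = 0*1932 - 55 = 0 - 55 = -55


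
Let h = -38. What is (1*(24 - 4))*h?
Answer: -760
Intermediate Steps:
(1*(24 - 4))*h = (1*(24 - 4))*(-38) = (1*20)*(-38) = 20*(-38) = -760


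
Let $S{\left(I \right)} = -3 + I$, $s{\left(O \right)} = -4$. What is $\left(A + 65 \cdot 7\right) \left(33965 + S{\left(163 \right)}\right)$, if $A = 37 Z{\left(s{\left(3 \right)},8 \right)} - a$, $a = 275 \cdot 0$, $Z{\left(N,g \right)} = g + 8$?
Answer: $35728875$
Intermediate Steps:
$Z{\left(N,g \right)} = 8 + g$
$a = 0$
$A = 592$ ($A = 37 \left(8 + 8\right) - 0 = 37 \cdot 16 + 0 = 592 + 0 = 592$)
$\left(A + 65 \cdot 7\right) \left(33965 + S{\left(163 \right)}\right) = \left(592 + 65 \cdot 7\right) \left(33965 + \left(-3 + 163\right)\right) = \left(592 + 455\right) \left(33965 + 160\right) = 1047 \cdot 34125 = 35728875$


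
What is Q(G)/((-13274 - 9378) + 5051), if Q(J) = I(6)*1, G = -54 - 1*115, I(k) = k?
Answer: -2/5867 ≈ -0.00034089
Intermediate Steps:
G = -169 (G = -54 - 115 = -169)
Q(J) = 6 (Q(J) = 6*1 = 6)
Q(G)/((-13274 - 9378) + 5051) = 6/((-13274 - 9378) + 5051) = 6/(-22652 + 5051) = 6/(-17601) = 6*(-1/17601) = -2/5867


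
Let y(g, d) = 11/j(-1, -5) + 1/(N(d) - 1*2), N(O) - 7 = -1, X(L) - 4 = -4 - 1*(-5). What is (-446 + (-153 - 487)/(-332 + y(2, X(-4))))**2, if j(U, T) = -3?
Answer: 127801960036/648025 ≈ 1.9722e+5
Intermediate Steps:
X(L) = 5 (X(L) = 4 + (-4 - 1*(-5)) = 4 + (-4 + 5) = 4 + 1 = 5)
N(O) = 6 (N(O) = 7 - 1 = 6)
y(g, d) = -41/12 (y(g, d) = 11/(-3) + 1/(6 - 1*2) = 11*(-1/3) + 1/(6 - 2) = -11/3 + 1/4 = -41/12)
(-446 + (-153 - 487)/(-332 + y(2, X(-4))))**2 = (-446 + (-153 - 487)/(-332 - 41/12))**2 = (-446 - 640/(-4025/12))**2 = (-446 - 640*(-12/4025))**2 = (-446 + 1536/805)**2 = (-357494/805)**2 = 127801960036/648025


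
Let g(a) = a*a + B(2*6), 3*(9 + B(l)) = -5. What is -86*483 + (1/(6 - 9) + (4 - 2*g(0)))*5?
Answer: -41413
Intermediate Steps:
B(l) = -32/3 (B(l) = -9 + (⅓)*(-5) = -9 - 5/3 = -32/3)
g(a) = -32/3 + a² (g(a) = a*a - 32/3 = a² - 32/3 = -32/3 + a²)
-86*483 + (1/(6 - 9) + (4 - 2*g(0)))*5 = -86*483 + (1/(6 - 9) + (4 - 2*(-32/3 + 0²)))*5 = -41538 + (1/(-3) + (4 - 2*(-32/3 + 0)))*5 = -41538 + (-⅓ + (4 - 2*(-32/3)))*5 = -41538 + (-⅓ + (4 + 64/3))*5 = -41538 + (-⅓ + 76/3)*5 = -41538 + 25*5 = -41538 + 125 = -41413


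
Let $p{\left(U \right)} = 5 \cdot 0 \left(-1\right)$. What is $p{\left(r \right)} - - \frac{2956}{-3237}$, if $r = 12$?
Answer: $- \frac{2956}{3237} \approx -0.91319$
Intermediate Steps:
$p{\left(U \right)} = 0$ ($p{\left(U \right)} = 0 \left(-1\right) = 0$)
$p{\left(r \right)} - - \frac{2956}{-3237} = 0 - - \frac{2956}{-3237} = 0 - \left(-2956\right) \left(- \frac{1}{3237}\right) = 0 - \frac{2956}{3237} = - \frac{2956}{3237}$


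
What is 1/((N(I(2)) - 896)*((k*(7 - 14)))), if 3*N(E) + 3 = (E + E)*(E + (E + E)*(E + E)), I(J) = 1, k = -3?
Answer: -1/18767 ≈ -5.3285e-5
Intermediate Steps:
N(E) = -1 + 2*E*(E + 4*E²)/3 (N(E) = -1 + ((E + E)*(E + (E + E)*(E + E)))/3 = -1 + ((2*E)*(E + (2*E)*(2*E)))/3 = -1 + ((2*E)*(E + 4*E²))/3 = -1 + (2*E*(E + 4*E²))/3 = -1 + 2*E*(E + 4*E²)/3)
1/((N(I(2)) - 896)*((k*(7 - 14)))) = 1/(((-1 + (⅔)*1² + (8/3)*1³) - 896)*((-3*(7 - 14)))) = 1/(((-1 + (⅔)*1 + (8/3)*1) - 896)*((-3*(-7)))) = 1/(((-1 + ⅔ + 8/3) - 896)*21) = (1/21)/(7/3 - 896) = (1/21)/(-2681/3) = -3/2681*1/21 = -1/18767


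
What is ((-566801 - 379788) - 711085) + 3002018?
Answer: 1344344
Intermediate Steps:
((-566801 - 379788) - 711085) + 3002018 = (-946589 - 711085) + 3002018 = -1657674 + 3002018 = 1344344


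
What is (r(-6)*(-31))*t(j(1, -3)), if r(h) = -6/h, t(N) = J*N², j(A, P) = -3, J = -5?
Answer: 1395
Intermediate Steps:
t(N) = -5*N²
(r(-6)*(-31))*t(j(1, -3)) = (-6/(-6)*(-31))*(-5*(-3)²) = (-6*(-⅙)*(-31))*(-5*9) = (1*(-31))*(-45) = -31*(-45) = 1395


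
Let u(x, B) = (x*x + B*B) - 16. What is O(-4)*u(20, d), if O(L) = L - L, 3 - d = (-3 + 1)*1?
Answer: 0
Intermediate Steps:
d = 5 (d = 3 - (-3 + 1) = 3 - (-2) = 3 - 1*(-2) = 3 + 2 = 5)
O(L) = 0
u(x, B) = -16 + B**2 + x**2 (u(x, B) = (x**2 + B**2) - 16 = (B**2 + x**2) - 16 = -16 + B**2 + x**2)
O(-4)*u(20, d) = 0*(-16 + 5**2 + 20**2) = 0*(-16 + 25 + 400) = 0*409 = 0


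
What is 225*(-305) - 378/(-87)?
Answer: -1989999/29 ≈ -68621.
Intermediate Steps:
225*(-305) - 378/(-87) = -68625 - 378*(-1/87) = -68625 + 126/29 = -1989999/29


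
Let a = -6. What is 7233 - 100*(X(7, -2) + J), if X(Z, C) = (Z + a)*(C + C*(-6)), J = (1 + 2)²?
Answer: 5333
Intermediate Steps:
J = 9 (J = 3² = 9)
X(Z, C) = -5*C*(-6 + Z) (X(Z, C) = (Z - 6)*(C + C*(-6)) = (-6 + Z)*(C - 6*C) = (-6 + Z)*(-5*C) = -5*C*(-6 + Z))
7233 - 100*(X(7, -2) + J) = 7233 - 100*(5*(-2)*(6 - 1*7) + 9) = 7233 - 100*(5*(-2)*(6 - 7) + 9) = 7233 - 100*(5*(-2)*(-1) + 9) = 7233 - 100*(10 + 9) = 7233 - 100*19 = 7233 - 1900 = 5333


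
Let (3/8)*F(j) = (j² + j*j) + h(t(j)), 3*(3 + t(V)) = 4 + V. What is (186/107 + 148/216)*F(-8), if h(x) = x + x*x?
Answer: 71807384/78003 ≈ 920.57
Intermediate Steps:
t(V) = -5/3 + V/3 (t(V) = -3 + (4 + V)/3 = -3 + (4/3 + V/3) = -5/3 + V/3)
h(x) = x + x²
F(j) = 16*j²/3 + 8*(-5/3 + j/3)*(-⅔ + j/3)/3 (F(j) = 8*((j² + j*j) + (-5/3 + j/3)*(1 + (-5/3 + j/3)))/3 = 8*((j² + j²) + (-5/3 + j/3)*(-⅔ + j/3))/3 = 8*(2*j² + (-5/3 + j/3)*(-⅔ + j/3))/3 = 16*j²/3 + 8*(-5/3 + j/3)*(-⅔ + j/3)/3)
(186/107 + 148/216)*F(-8) = (186/107 + 148/216)*(80/27 - 56/27*(-8) + (152/27)*(-8)²) = (186*(1/107) + 148*(1/216))*(80/27 + 448/27 + (152/27)*64) = (186/107 + 37/54)*(80/27 + 448/27 + 9728/27) = (14003/5778)*(10256/27) = 71807384/78003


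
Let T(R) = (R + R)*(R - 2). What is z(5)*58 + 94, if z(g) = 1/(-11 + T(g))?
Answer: 1844/19 ≈ 97.053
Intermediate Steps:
T(R) = 2*R*(-2 + R) (T(R) = (2*R)*(-2 + R) = 2*R*(-2 + R))
z(g) = 1/(-11 + 2*g*(-2 + g))
z(5)*58 + 94 = 58/(-11 + 2*5*(-2 + 5)) + 94 = 58/(-11 + 2*5*3) + 94 = 58/(-11 + 30) + 94 = 58/19 + 94 = 1844/19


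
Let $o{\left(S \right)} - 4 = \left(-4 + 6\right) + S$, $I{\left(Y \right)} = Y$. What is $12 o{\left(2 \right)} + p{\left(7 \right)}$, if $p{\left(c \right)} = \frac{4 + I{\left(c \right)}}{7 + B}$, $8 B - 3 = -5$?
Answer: $\frac{2636}{27} \approx 97.63$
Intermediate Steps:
$B = - \frac{1}{4}$ ($B = \frac{3}{8} + \frac{1}{8} \left(-5\right) = \frac{3}{8} - \frac{5}{8} = - \frac{1}{4} \approx -0.25$)
$p{\left(c \right)} = \frac{16}{27} + \frac{4 c}{27}$ ($p{\left(c \right)} = \frac{4 + c}{7 - \frac{1}{4}} = \frac{4 + c}{\frac{27}{4}} = \left(4 + c\right) \frac{4}{27} = \frac{16}{27} + \frac{4 c}{27}$)
$o{\left(S \right)} = 6 + S$ ($o{\left(S \right)} = 4 + \left(\left(-4 + 6\right) + S\right) = 4 + \left(2 + S\right) = 6 + S$)
$12 o{\left(2 \right)} + p{\left(7 \right)} = 12 \left(6 + 2\right) + \left(\frac{16}{27} + \frac{4}{27} \cdot 7\right) = 12 \cdot 8 + \left(\frac{16}{27} + \frac{28}{27}\right) = 96 + \frac{44}{27} = \frac{2636}{27}$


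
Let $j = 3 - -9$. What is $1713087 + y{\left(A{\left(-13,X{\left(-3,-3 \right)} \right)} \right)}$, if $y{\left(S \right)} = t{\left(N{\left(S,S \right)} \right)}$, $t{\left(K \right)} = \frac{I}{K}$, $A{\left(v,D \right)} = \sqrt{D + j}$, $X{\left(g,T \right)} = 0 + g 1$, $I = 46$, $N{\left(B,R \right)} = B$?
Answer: $\frac{5139307}{3} \approx 1.7131 \cdot 10^{6}$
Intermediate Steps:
$j = 12$ ($j = 3 + 9 = 12$)
$X{\left(g,T \right)} = g$ ($X{\left(g,T \right)} = 0 + g = g$)
$A{\left(v,D \right)} = \sqrt{12 + D}$ ($A{\left(v,D \right)} = \sqrt{D + 12} = \sqrt{12 + D}$)
$t{\left(K \right)} = \frac{46}{K}$
$y{\left(S \right)} = \frac{46}{S}$
$1713087 + y{\left(A{\left(-13,X{\left(-3,-3 \right)} \right)} \right)} = 1713087 + \frac{46}{\sqrt{12 - 3}} = 1713087 + \frac{46}{\sqrt{9}} = 1713087 + \frac{46}{3} = \frac{5139307}{3}$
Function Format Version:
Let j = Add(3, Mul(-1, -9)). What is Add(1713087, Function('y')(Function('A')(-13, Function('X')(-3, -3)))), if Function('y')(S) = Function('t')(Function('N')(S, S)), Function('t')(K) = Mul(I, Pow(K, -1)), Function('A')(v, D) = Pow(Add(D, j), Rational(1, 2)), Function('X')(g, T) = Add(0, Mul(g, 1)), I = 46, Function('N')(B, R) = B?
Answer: Rational(5139307, 3) ≈ 1.7131e+6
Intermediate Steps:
j = 12 (j = Add(3, 9) = 12)
Function('X')(g, T) = g (Function('X')(g, T) = Add(0, g) = g)
Function('A')(v, D) = Pow(Add(12, D), Rational(1, 2)) (Function('A')(v, D) = Pow(Add(D, 12), Rational(1, 2)) = Pow(Add(12, D), Rational(1, 2)))
Function('t')(K) = Mul(46, Pow(K, -1))
Function('y')(S) = Mul(46, Pow(S, -1))
Add(1713087, Function('y')(Function('A')(-13, Function('X')(-3, -3)))) = Add(1713087, Mul(46, Pow(Pow(Add(12, -3), Rational(1, 2)), -1))) = Add(1713087, Mul(46, Pow(Pow(9, Rational(1, 2)), -1))) = Add(1713087, Mul(46, Pow(3, -1))) = Add(1713087, Mul(46, Rational(1, 3))) = Add(1713087, Rational(46, 3)) = Rational(5139307, 3)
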